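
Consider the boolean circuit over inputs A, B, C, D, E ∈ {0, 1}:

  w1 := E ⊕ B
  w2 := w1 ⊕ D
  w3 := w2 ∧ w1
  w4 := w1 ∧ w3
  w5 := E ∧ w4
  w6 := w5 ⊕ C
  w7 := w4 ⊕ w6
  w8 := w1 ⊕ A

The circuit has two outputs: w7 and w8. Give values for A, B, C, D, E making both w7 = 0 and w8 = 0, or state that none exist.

A=1, B=1, C=1, D=0, E=0

Check with A=1, B=1, C=1, D=0, E=0:
w1 = E ⊕ B = 0 ⊕ 1 = 1
w2 = w1 ⊕ D = 1 ⊕ 0 = 1
w3 = w2 ∧ w1 = 1 ∧ 1 = 1
w4 = w1 ∧ w3 = 1 ∧ 1 = 1
w5 = E ∧ w4 = 0 ∧ 1 = 0
w6 = w5 ⊕ C = 0 ⊕ 1 = 1
w7 = w4 ⊕ w6 = 1 ⊕ 1 = 0
w8 = w1 ⊕ A = 1 ⊕ 1 = 0
So w7 = 0 and w8 = 0.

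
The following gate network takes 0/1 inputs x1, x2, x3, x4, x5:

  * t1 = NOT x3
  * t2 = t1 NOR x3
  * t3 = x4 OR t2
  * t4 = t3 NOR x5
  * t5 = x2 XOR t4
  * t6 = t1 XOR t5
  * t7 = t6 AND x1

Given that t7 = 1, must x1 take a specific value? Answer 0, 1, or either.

1

t7 = t6 AND x1 must be 1, so both t6 = 1 and x1 = 1.
t6 = t1 XOR t5 must be 1, so t1 and t5 differ.
Every assignment with t7 = 1 has x1 = 1; there are 8 such assignment(s).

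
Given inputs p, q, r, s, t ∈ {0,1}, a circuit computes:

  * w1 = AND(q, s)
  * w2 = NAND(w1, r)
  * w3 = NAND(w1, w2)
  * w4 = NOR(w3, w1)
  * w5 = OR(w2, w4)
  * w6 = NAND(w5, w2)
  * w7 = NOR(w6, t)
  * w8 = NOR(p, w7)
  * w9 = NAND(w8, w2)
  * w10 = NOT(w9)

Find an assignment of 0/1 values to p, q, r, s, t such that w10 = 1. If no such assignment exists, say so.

p=0, q=1, r=0, s=1, t=1

w10 = NOT(w9) must be 1, so w9 = 0.
w9 = NAND(w8, w2) must be 0, so both w8 = 1 and w2 = 1.
Check with p=0, q=1, r=0, s=1, t=1:
w1 = AND(q, s) = AND(1, 1) = 1
w2 = NAND(w1, r) = NAND(1, 0) = 1
w3 = NAND(w1, w2) = NAND(1, 1) = 0
w4 = NOR(w3, w1) = NOR(0, 1) = 0
w5 = OR(w2, w4) = OR(1, 0) = 1
w6 = NAND(w5, w2) = NAND(1, 1) = 0
w7 = NOR(w6, t) = NOR(0, 1) = 0
w8 = NOR(p, w7) = NOR(0, 0) = 1
w9 = NAND(w8, w2) = NAND(1, 1) = 0
w10 = NOT(w9) = NOT 0 = 1
So w10 = 1 as required.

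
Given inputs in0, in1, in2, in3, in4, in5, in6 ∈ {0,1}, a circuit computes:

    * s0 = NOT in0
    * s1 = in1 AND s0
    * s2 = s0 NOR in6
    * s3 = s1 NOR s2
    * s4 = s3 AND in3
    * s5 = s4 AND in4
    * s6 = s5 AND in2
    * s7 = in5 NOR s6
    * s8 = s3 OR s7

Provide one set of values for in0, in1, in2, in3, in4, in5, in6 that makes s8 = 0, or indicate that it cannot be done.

in0=1, in1=0, in2=1, in3=1, in4=0, in5=1, in6=0

Check with in0=1, in1=0, in2=1, in3=1, in4=0, in5=1, in6=0:
s0 = NOT in0 = NOT 1 = 0
s1 = in1 AND s0 = 0 AND 0 = 0
s2 = s0 NOR in6 = 0 NOR 0 = 1
s3 = s1 NOR s2 = 0 NOR 1 = 0
s4 = s3 AND in3 = 0 AND 1 = 0
s5 = s4 AND in4 = 0 AND 0 = 0
s6 = s5 AND in2 = 0 AND 1 = 0
s7 = in5 NOR s6 = 1 NOR 0 = 0
s8 = s3 OR s7 = 0 OR 0 = 0
So s8 = 0 as required.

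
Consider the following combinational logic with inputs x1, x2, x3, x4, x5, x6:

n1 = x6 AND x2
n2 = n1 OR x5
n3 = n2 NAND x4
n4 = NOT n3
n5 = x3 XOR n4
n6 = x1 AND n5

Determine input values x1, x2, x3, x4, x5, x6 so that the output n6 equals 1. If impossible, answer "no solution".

x1=1, x2=1, x3=1, x4=0, x5=1, x6=1

n6 = x1 AND n5 must be 1, so both x1 = 1 and n5 = 1.
n5 = x3 XOR n4 must be 1, so x3 and n4 differ.
Check with x1=1, x2=1, x3=1, x4=0, x5=1, x6=1:
n1 = x6 AND x2 = 1 AND 1 = 1
n2 = n1 OR x5 = 1 OR 1 = 1
n3 = n2 NAND x4 = 1 NAND 0 = 1
n4 = NOT n3 = NOT 1 = 0
n5 = x3 XOR n4 = 1 XOR 0 = 1
n6 = x1 AND n5 = 1 AND 1 = 1
So n6 = 1 as required.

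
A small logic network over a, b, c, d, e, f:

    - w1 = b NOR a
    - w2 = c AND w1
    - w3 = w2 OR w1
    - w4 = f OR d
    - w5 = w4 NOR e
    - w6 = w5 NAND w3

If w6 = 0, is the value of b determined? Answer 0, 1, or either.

0

w6 = w5 NAND w3 must be 0, so both w5 = 1 and w3 = 1.
w5 = w4 NOR e must be 1, so both w4 = 0 and e = 0.
Every assignment with w6 = 0 has b = 0; there are 2 such assignment(s).
  a=0, b=0, c=0, d=0, e=0, f=0
  a=0, b=0, c=1, d=0, e=0, f=0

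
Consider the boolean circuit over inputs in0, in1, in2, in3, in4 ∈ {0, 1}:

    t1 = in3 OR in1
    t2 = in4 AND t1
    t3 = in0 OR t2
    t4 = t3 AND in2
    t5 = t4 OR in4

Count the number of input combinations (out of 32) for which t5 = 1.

t5 = t4 OR in4 must be 1, so at least one of t4, in4 is 1.
Enumerating the 32 input combinations, 20 give t5 = 1 and 12 give t5 = 0.

20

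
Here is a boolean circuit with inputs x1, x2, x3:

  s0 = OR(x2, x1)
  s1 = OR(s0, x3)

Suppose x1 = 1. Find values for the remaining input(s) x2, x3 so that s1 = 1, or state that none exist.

s1 = OR(s0, x3) must be 1, so at least one of s0, x3 is 1.
Check with x1 = 1 and x2=0, x3=1:
s0 = OR(x2, x1) = OR(0, 1) = 1
s1 = OR(s0, x3) = OR(1, 1) = 1
So s1 = 1.

x2=0, x3=1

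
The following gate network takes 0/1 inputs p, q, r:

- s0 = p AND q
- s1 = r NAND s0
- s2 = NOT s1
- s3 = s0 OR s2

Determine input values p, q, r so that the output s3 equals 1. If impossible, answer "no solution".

p=1, q=1, r=0

s3 = s0 OR s2 must be 1, so at least one of s0, s2 is 1.
Check with p=1, q=1, r=0:
s0 = p AND q = 1 AND 1 = 1
s1 = r NAND s0 = 0 NAND 1 = 1
s2 = NOT s1 = NOT 1 = 0
s3 = s0 OR s2 = 1 OR 0 = 1
So s3 = 1 as required.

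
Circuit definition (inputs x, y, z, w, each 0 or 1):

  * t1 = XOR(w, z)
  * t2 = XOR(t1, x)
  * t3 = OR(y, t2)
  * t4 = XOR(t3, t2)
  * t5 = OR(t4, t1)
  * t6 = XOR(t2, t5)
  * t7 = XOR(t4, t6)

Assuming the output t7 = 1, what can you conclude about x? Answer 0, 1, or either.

1

t7 = XOR(t4, t6) must be 1, so t4 and t6 differ.
Every assignment with t7 = 1 has x = 1; there are 6 such assignment(s).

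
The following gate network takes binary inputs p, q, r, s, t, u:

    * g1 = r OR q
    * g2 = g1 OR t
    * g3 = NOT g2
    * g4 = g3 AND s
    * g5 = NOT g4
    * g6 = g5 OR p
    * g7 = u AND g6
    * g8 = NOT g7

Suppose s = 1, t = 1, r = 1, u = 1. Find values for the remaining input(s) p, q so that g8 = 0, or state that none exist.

g8 = NOT g7 must be 0, so g7 = 1.
g7 = u AND g6 must be 1, so both u = 1 and g6 = 1.
Check with s = 1, t = 1, r = 1, u = 1 and p=1, q=1:
g1 = r OR q = 1 OR 1 = 1
g2 = g1 OR t = 1 OR 1 = 1
g3 = NOT g2 = NOT 1 = 0
g4 = g3 AND s = 0 AND 1 = 0
g5 = NOT g4 = NOT 0 = 1
g6 = g5 OR p = 1 OR 1 = 1
g7 = u AND g6 = 1 AND 1 = 1
g8 = NOT g7 = NOT 1 = 0
So g8 = 0.

p=1, q=1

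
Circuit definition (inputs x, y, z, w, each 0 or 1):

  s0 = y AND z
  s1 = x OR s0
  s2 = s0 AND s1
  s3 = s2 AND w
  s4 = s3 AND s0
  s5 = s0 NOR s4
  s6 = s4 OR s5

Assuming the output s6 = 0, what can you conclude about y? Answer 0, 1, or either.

1

s6 = s4 OR s5 must be 0, so both s4 = 0 and s5 = 0.
s4 = s3 AND s0 must be 0, so at least one of s3, s0 is 0.
Every assignment with s6 = 0 has y = 1; there are 2 such assignment(s).
  x=0, y=1, z=1, w=0
  x=1, y=1, z=1, w=0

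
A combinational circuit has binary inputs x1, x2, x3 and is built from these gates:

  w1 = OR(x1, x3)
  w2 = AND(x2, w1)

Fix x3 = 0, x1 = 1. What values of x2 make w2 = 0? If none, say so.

x2=0

Check with x3 = 0, x1 = 1 and x2=0:
w1 = OR(x1, x3) = OR(1, 0) = 1
w2 = AND(x2, w1) = AND(0, 1) = 0
So w2 = 0.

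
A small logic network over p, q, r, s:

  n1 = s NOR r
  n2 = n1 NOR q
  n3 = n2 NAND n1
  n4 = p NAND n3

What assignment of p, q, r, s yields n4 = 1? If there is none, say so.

n4 = p NAND n3 must be 1, so at least one of p, n3 is 0.
Check with p=0, q=1, r=0, s=1:
n1 = s NOR r = 1 NOR 0 = 0
n2 = n1 NOR q = 0 NOR 1 = 0
n3 = n2 NAND n1 = 0 NAND 0 = 1
n4 = p NAND n3 = 0 NAND 1 = 1
So n4 = 1 as required.

p=0, q=1, r=0, s=1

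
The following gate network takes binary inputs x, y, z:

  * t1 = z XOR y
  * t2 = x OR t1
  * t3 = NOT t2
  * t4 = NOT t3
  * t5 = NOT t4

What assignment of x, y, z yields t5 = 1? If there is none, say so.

x=0, y=1, z=1

t5 = NOT t4 must be 1, so t4 = 0.
t4 = NOT t3 must be 0, so t3 = 1.
t3 = NOT t2 must be 1, so t2 = 0.
Check with x=0, y=1, z=1:
t1 = z XOR y = 1 XOR 1 = 0
t2 = x OR t1 = 0 OR 0 = 0
t3 = NOT t2 = NOT 0 = 1
t4 = NOT t3 = NOT 1 = 0
t5 = NOT t4 = NOT 0 = 1
So t5 = 1 as required.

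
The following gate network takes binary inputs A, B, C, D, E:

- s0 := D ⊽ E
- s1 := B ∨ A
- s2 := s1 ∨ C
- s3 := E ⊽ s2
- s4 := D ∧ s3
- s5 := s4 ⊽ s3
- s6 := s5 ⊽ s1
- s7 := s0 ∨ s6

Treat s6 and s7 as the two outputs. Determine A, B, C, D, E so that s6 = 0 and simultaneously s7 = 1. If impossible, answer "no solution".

Check with A=0, B=1, C=0, D=0, E=0:
s0 = D ⊽ E = 0 ⊽ 0 = 1
s1 = B ∨ A = 1 ∨ 0 = 1
s2 = s1 ∨ C = 1 ∨ 0 = 1
s3 = E ⊽ s2 = 0 ⊽ 1 = 0
s4 = D ∧ s3 = 0 ∧ 0 = 0
s5 = s4 ⊽ s3 = 0 ⊽ 0 = 1
s6 = s5 ⊽ s1 = 1 ⊽ 1 = 0
s7 = s0 ∨ s6 = 1 ∨ 0 = 1
So s6 = 0 and s7 = 1.

A=0, B=1, C=0, D=0, E=0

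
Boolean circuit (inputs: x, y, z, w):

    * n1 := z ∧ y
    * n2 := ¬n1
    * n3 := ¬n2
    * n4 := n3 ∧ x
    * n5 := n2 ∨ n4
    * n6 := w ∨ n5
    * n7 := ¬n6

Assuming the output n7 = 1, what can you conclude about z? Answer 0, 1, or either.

n7 = ¬n6 must be 1, so n6 = 0.
n6 = w ∨ n5 must be 0, so both w = 0 and n5 = 0.
n5 = n2 ∨ n4 must be 0, so both n2 = 0 and n4 = 0.
Every assignment with n7 = 1 has z = 1; there are 1 such assignment(s).
  x=0, y=1, z=1, w=0

1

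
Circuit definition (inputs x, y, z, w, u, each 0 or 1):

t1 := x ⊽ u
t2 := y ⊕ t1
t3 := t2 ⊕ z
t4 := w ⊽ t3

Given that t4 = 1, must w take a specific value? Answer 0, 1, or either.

0

t4 = w ⊽ t3 must be 1, so both w = 0 and t3 = 0.
t3 = t2 ⊕ z must be 0, so t2 and z are equal.
Every assignment with t4 = 1 has w = 0; there are 8 such assignment(s).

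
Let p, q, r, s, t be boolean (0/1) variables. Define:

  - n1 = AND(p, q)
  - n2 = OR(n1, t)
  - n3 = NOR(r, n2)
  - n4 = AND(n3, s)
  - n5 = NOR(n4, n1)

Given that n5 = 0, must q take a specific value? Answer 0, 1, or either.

either

Both values of q occur among assignments with n5 = 0:
  q=0: p=0, q=0, r=0, s=1, t=0
  q=1: p=0, q=1, r=0, s=1, t=0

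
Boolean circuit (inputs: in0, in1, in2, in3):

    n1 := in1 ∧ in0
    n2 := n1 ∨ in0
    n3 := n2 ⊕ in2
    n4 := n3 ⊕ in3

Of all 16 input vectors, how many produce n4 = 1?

8

n4 = n3 ⊕ in3 must be 1, so n3 and in3 differ.
Enumerating the 16 input combinations, 8 give n4 = 1 and 8 give n4 = 0.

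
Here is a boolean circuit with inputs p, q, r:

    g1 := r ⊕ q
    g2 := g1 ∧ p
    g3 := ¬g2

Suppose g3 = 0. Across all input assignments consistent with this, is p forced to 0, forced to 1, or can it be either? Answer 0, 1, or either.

g3 = ¬g2 must be 0, so g2 = 1.
Every assignment with g3 = 0 has p = 1; there are 2 such assignment(s).
  p=1, q=0, r=1
  p=1, q=1, r=0

1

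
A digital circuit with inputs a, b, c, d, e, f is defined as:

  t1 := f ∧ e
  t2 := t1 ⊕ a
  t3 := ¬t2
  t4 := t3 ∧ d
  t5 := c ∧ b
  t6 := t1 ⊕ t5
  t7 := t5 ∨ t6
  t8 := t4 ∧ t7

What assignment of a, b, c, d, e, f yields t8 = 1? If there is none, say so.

a=0, b=1, c=1, d=1, e=0, f=0

Check with a=0, b=1, c=1, d=1, e=0, f=0:
t1 = f ∧ e = 0 ∧ 0 = 0
t2 = t1 ⊕ a = 0 ⊕ 0 = 0
t3 = ¬t2 = ¬0 = 1
t4 = t3 ∧ d = 1 ∧ 1 = 1
t5 = c ∧ b = 1 ∧ 1 = 1
t6 = t1 ⊕ t5 = 0 ⊕ 1 = 1
t7 = t5 ∨ t6 = 1 ∨ 1 = 1
t8 = t4 ∧ t7 = 1 ∧ 1 = 1
So t8 = 1 as required.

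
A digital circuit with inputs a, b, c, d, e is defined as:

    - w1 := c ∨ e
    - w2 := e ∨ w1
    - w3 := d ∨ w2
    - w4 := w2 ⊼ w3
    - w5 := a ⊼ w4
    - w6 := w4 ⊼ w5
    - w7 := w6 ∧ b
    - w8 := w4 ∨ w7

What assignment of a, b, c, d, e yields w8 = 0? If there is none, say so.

a=0 b=0 c=1 d=1 e=0

Check with a=0 b=0 c=1 d=1 e=0:
w1 = c ∨ e = 1 ∨ 0 = 1
w2 = e ∨ w1 = 0 ∨ 1 = 1
w3 = d ∨ w2 = 1 ∨ 1 = 1
w4 = w2 ⊼ w3 = 1 ⊼ 1 = 0
w5 = a ⊼ w4 = 0 ⊼ 0 = 1
w6 = w4 ⊼ w5 = 0 ⊼ 1 = 1
w7 = w6 ∧ b = 1 ∧ 0 = 0
w8 = w4 ∨ w7 = 0 ∨ 0 = 0
So w8 = 0 as required.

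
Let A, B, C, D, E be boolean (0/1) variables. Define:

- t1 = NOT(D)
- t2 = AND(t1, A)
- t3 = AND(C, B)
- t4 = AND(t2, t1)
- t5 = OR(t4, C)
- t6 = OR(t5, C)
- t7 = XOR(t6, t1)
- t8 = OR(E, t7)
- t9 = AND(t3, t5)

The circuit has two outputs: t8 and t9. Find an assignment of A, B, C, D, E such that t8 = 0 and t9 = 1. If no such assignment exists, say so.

A=1, B=1, C=1, D=0, E=0

Check with A=1, B=1, C=1, D=0, E=0:
t1 = NOT(D) = NOT 0 = 1
t2 = AND(t1, A) = AND(1, 1) = 1
t3 = AND(C, B) = AND(1, 1) = 1
t4 = AND(t2, t1) = AND(1, 1) = 1
t5 = OR(t4, C) = OR(1, 1) = 1
t6 = OR(t5, C) = OR(1, 1) = 1
t7 = XOR(t6, t1) = XOR(1, 1) = 0
t8 = OR(E, t7) = OR(0, 0) = 0
t9 = AND(t3, t5) = AND(1, 1) = 1
So t8 = 0 and t9 = 1.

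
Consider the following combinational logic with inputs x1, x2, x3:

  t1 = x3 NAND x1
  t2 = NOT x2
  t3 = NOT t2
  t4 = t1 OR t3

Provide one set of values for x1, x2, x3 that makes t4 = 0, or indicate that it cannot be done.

x1=1, x2=0, x3=1

Check with x1=1, x2=0, x3=1:
t1 = x3 NAND x1 = 1 NAND 1 = 0
t2 = NOT x2 = NOT 0 = 1
t3 = NOT t2 = NOT 1 = 0
t4 = t1 OR t3 = 0 OR 0 = 0
So t4 = 0 as required.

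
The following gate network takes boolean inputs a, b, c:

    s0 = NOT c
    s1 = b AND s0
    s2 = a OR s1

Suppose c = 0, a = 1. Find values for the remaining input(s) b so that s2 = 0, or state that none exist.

no solution exists

With c = 0, a = 1 fixed, none of the 2 settings of b give s2 = 0.
For example, with b=1:
s0 = NOT c = NOT 0 = 1
s1 = b AND s0 = 1 AND 1 = 1
s2 = a OR s1 = 1 OR 1 = 1
giving s2 = 1 ≠ 0.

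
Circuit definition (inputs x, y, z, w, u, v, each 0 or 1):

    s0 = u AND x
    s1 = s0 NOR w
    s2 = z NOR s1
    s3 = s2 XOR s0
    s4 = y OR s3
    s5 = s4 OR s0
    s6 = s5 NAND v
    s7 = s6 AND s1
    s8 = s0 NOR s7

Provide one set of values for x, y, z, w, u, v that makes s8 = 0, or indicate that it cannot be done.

Check with x=1 y=1 z=0 w=0 u=1 v=0:
s0 = u AND x = 1 AND 1 = 1
s1 = s0 NOR w = 1 NOR 0 = 0
s2 = z NOR s1 = 0 NOR 0 = 1
s3 = s2 XOR s0 = 1 XOR 1 = 0
s4 = y OR s3 = 1 OR 0 = 1
s5 = s4 OR s0 = 1 OR 1 = 1
s6 = s5 NAND v = 1 NAND 0 = 1
s7 = s6 AND s1 = 1 AND 0 = 0
s8 = s0 NOR s7 = 1 NOR 0 = 0
So s8 = 0 as required.

x=1 y=1 z=0 w=0 u=1 v=0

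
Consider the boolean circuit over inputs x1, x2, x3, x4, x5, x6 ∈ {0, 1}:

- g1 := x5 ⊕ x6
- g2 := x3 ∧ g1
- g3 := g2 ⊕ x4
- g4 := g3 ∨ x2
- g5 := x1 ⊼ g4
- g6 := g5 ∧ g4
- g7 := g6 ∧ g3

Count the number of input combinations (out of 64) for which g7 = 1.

g7 = g6 ∧ g3 must be 1, so both g6 = 1 and g3 = 1.
g6 = g5 ∧ g4 must be 1, so both g5 = 1 and g4 = 1.
Enumerating the 64 input combinations, 16 give g7 = 1 and 48 give g7 = 0.

16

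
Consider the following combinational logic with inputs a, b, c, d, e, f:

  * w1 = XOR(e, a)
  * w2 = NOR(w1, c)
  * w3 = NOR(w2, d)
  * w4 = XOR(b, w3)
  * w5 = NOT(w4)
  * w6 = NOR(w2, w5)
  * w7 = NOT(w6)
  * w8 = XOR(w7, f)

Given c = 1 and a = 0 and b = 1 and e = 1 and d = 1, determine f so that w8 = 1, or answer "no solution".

Check with c = 1 and a = 0 and b = 1 and e = 1 and d = 1 and f=1:
w1 = XOR(e, a) = XOR(1, 0) = 1
w2 = NOR(w1, c) = NOR(1, 1) = 0
w3 = NOR(w2, d) = NOR(0, 1) = 0
w4 = XOR(b, w3) = XOR(1, 0) = 1
w5 = NOT(w4) = NOT 1 = 0
w6 = NOR(w2, w5) = NOR(0, 0) = 1
w7 = NOT(w6) = NOT 1 = 0
w8 = XOR(w7, f) = XOR(0, 1) = 1
So w8 = 1.

f=1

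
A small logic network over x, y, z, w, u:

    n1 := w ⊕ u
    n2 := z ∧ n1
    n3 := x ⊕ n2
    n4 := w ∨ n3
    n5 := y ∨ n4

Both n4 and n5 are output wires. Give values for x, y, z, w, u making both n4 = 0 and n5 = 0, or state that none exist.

x=0 y=0 z=0 w=0 u=1

Check with x=0 y=0 z=0 w=0 u=1:
n1 = w ⊕ u = 0 ⊕ 1 = 1
n2 = z ∧ n1 = 0 ∧ 1 = 0
n3 = x ⊕ n2 = 0 ⊕ 0 = 0
n4 = w ∨ n3 = 0 ∨ 0 = 0
n5 = y ∨ n4 = 0 ∨ 0 = 0
So n4 = 0 and n5 = 0.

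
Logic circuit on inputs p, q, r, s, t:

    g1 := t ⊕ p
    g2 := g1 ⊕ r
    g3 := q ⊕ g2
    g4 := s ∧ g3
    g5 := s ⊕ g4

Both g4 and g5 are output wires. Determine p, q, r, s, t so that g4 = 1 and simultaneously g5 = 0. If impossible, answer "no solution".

p=1, q=0, r=1, s=1, t=1

Check with p=1, q=0, r=1, s=1, t=1:
g1 = t ⊕ p = 1 ⊕ 1 = 0
g2 = g1 ⊕ r = 0 ⊕ 1 = 1
g3 = q ⊕ g2 = 0 ⊕ 1 = 1
g4 = s ∧ g3 = 1 ∧ 1 = 1
g5 = s ⊕ g4 = 1 ⊕ 1 = 0
So g4 = 1 and g5 = 0.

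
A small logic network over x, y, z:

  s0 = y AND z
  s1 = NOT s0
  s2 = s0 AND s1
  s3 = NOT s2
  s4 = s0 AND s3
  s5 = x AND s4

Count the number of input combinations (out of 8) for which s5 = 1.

s5 = x AND s4 must be 1, so both x = 1 and s4 = 1.
s4 = s0 AND s3 must be 1, so both s0 = 1 and s3 = 1.
s0 = y AND z must be 1, so both y = 1 and z = 1.
Enumerating the 8 input combinations, 1 give s5 = 1 and 7 give s5 = 0.

1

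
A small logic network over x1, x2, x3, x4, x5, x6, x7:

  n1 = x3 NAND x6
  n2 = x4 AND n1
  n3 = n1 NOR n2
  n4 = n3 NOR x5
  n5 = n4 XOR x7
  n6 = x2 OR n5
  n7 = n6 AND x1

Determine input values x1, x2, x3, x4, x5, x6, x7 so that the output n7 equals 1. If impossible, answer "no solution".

x1=1 x2=1 x3=0 x4=1 x5=1 x6=0 x7=0

n7 = n6 AND x1 must be 1, so both n6 = 1 and x1 = 1.
Check with x1=1 x2=1 x3=0 x4=1 x5=1 x6=0 x7=0:
n1 = x3 NAND x6 = 0 NAND 0 = 1
n2 = x4 AND n1 = 1 AND 1 = 1
n3 = n1 NOR n2 = 1 NOR 1 = 0
n4 = n3 NOR x5 = 0 NOR 1 = 0
n5 = n4 XOR x7 = 0 XOR 0 = 0
n6 = x2 OR n5 = 1 OR 0 = 1
n7 = n6 AND x1 = 1 AND 1 = 1
So n7 = 1 as required.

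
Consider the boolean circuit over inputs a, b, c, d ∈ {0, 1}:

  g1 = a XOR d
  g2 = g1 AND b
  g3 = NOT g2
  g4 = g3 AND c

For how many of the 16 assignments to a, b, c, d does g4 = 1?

g4 = g3 AND c must be 1, so both g3 = 1 and c = 1.
Satisfying assignments:
  a=0, b=0, c=1, d=0
  a=0, b=0, c=1, d=1
  a=0, b=1, c=1, d=0
  a=1, b=0, c=1, d=0
  a=1, b=0, c=1, d=1
  a=1, b=1, c=1, d=1

6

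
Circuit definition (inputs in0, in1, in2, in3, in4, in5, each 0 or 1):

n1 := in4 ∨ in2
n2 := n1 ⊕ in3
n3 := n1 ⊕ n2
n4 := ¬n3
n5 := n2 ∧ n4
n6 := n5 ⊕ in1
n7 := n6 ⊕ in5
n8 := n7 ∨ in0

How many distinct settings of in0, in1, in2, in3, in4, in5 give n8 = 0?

n8 = n7 ∨ in0 must be 0, so both n7 = 0 and in0 = 0.
n7 = n6 ⊕ in5 must be 0, so n6 and in5 are equal.
Enumerating the 64 input combinations, 16 give n8 = 0 and 48 give n8 = 1.

16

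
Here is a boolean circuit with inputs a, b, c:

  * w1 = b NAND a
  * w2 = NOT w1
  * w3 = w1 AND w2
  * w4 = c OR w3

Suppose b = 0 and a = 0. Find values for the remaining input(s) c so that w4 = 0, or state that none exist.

Check with b = 0 and a = 0 and c=0:
w1 = b NAND a = 0 NAND 0 = 1
w2 = NOT w1 = NOT 1 = 0
w3 = w1 AND w2 = 1 AND 0 = 0
w4 = c OR w3 = 0 OR 0 = 0
So w4 = 0.

c=0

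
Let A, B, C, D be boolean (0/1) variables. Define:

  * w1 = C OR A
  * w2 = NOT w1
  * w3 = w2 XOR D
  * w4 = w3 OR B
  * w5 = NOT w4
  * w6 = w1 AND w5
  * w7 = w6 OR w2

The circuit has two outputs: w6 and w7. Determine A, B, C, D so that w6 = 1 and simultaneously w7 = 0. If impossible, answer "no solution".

no solution exists

Across all 16 input combinations, none give both w6 = 1 and w7 = 0.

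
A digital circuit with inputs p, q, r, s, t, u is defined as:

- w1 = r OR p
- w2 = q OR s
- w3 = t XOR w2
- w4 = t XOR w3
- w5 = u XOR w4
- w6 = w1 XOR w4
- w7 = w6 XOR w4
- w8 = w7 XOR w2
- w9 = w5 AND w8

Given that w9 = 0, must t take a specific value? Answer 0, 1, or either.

Both values of t occur among assignments with w9 = 0:
  t=0: p=0, q=0, r=0, s=0, t=0, u=0
  t=1: p=0, q=0, r=0, s=0, t=1, u=0

either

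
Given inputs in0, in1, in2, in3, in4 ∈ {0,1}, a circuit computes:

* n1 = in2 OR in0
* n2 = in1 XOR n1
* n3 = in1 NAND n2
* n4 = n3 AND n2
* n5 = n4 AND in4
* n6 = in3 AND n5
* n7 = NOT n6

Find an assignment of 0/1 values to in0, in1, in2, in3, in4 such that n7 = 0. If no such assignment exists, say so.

in0=1, in1=0, in2=1, in3=1, in4=1

Check with in0=1, in1=0, in2=1, in3=1, in4=1:
n1 = in2 OR in0 = 1 OR 1 = 1
n2 = in1 XOR n1 = 0 XOR 1 = 1
n3 = in1 NAND n2 = 0 NAND 1 = 1
n4 = n3 AND n2 = 1 AND 1 = 1
n5 = n4 AND in4 = 1 AND 1 = 1
n6 = in3 AND n5 = 1 AND 1 = 1
n7 = NOT n6 = NOT 1 = 0
So n7 = 0 as required.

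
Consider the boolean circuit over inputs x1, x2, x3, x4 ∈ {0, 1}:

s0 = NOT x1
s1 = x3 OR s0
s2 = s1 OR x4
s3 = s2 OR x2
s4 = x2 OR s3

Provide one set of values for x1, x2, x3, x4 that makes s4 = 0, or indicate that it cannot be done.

s4 = x2 OR s3 must be 0, so both x2 = 0 and s3 = 0.
s3 = s2 OR x2 must be 0, so both s2 = 0 and x2 = 0.
s2 = s1 OR x4 must be 0, so both s1 = 0 and x4 = 0.
Check with x1=1, x2=0, x3=0, x4=0:
s0 = NOT x1 = NOT 1 = 0
s1 = x3 OR s0 = 0 OR 0 = 0
s2 = s1 OR x4 = 0 OR 0 = 0
s3 = s2 OR x2 = 0 OR 0 = 0
s4 = x2 OR s3 = 0 OR 0 = 0
So s4 = 0 as required.

x1=1, x2=0, x3=0, x4=0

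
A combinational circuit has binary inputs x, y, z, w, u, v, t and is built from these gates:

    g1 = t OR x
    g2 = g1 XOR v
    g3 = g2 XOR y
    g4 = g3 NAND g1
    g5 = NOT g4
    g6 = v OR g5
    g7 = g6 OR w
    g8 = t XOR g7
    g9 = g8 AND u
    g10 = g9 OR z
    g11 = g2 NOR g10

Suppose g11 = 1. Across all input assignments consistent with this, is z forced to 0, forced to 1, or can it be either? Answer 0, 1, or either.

g11 = g2 NOR g10 must be 1, so both g2 = 0 and g10 = 0.
g2 = g1 XOR v must be 0, so g1 and v are equal.
g10 = g9 OR z must be 0, so both g9 = 0 and z = 0.
Every assignment with g11 = 1 has z = 0; there are 26 such assignment(s).

0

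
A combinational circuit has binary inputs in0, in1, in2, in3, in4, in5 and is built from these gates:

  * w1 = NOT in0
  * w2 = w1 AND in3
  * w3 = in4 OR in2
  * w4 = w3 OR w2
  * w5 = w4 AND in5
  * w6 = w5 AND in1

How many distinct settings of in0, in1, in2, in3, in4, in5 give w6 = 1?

w6 = w5 AND in1 must be 1, so both w5 = 1 and in1 = 1.
w5 = w4 AND in5 must be 1, so both w4 = 1 and in5 = 1.
Enumerating the 64 input combinations, 13 give w6 = 1 and 51 give w6 = 0.

13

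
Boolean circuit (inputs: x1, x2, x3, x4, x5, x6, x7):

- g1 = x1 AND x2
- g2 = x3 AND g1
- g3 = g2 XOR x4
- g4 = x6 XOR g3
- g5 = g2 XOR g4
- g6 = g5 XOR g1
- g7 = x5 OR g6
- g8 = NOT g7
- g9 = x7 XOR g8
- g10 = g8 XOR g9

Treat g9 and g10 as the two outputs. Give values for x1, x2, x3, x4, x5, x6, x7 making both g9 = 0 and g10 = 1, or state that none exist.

Check with x1=1, x2=1, x3=1, x4=1, x5=0, x6=0, x7=1:
g1 = x1 AND x2 = 1 AND 1 = 1
g2 = x3 AND g1 = 1 AND 1 = 1
g3 = g2 XOR x4 = 1 XOR 1 = 0
g4 = x6 XOR g3 = 0 XOR 0 = 0
g5 = g2 XOR g4 = 1 XOR 0 = 1
g6 = g5 XOR g1 = 1 XOR 1 = 0
g7 = x5 OR g6 = 0 OR 0 = 0
g8 = NOT g7 = NOT 0 = 1
g9 = x7 XOR g8 = 1 XOR 1 = 0
g10 = g8 XOR g9 = 1 XOR 0 = 1
So g9 = 0 and g10 = 1.

x1=1, x2=1, x3=1, x4=1, x5=0, x6=0, x7=1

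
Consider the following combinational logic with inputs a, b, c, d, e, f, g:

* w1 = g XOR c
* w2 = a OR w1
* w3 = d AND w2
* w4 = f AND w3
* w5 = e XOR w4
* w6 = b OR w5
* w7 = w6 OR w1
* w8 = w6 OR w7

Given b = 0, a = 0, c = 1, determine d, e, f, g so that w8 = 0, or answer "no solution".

Check with b = 0, a = 0, c = 1 and d=1, e=0, f=0, g=1:
w1 = g XOR c = 1 XOR 1 = 0
w2 = a OR w1 = 0 OR 0 = 0
w3 = d AND w2 = 1 AND 0 = 0
w4 = f AND w3 = 0 AND 0 = 0
w5 = e XOR w4 = 0 XOR 0 = 0
w6 = b OR w5 = 0 OR 0 = 0
w7 = w6 OR w1 = 0 OR 0 = 0
w8 = w6 OR w7 = 0 OR 0 = 0
So w8 = 0.

d=1, e=0, f=0, g=1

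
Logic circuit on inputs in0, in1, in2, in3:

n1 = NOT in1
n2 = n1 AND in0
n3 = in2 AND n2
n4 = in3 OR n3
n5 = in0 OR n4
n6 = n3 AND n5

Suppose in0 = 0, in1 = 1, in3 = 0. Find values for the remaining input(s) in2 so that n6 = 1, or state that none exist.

no solution exists

With in0 = 0, in1 = 1, in3 = 0 fixed, none of the 2 settings of in2 give n6 = 1.
For example, with in2=1:
n1 = NOT in1 = NOT 1 = 0
n2 = n1 AND in0 = 0 AND 0 = 0
n3 = in2 AND n2 = 1 AND 0 = 0
n4 = in3 OR n3 = 0 OR 0 = 0
n5 = in0 OR n4 = 0 OR 0 = 0
n6 = n3 AND n5 = 0 AND 0 = 0
giving n6 = 0 ≠ 1.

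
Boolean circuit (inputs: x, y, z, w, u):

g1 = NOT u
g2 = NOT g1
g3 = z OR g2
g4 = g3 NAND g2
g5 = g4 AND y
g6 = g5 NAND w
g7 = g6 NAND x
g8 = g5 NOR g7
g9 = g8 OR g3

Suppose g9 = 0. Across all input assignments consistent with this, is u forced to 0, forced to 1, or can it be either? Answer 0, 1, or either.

g9 = g8 OR g3 must be 0, so both g8 = 0 and g3 = 0.
g8 = g5 NOR g7 must be 0, so at least one of g5, g7 is 1.
g3 = z OR g2 must be 0, so both z = 0 and g2 = 0.
Every assignment with g9 = 0 has u = 0; there are 6 such assignment(s).

0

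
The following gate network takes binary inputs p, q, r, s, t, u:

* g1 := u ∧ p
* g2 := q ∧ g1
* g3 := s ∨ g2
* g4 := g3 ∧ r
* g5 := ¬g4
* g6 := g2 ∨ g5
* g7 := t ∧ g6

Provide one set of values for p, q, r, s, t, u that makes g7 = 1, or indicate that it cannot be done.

g7 = t ∧ g6 must be 1, so both t = 1 and g6 = 1.
g6 = g2 ∨ g5 must be 1, so at least one of g2, g5 is 1.
Check with p=1, q=1, r=0, s=0, t=1, u=0:
g1 = u ∧ p = 0 ∧ 1 = 0
g2 = q ∧ g1 = 1 ∧ 0 = 0
g3 = s ∨ g2 = 0 ∨ 0 = 0
g4 = g3 ∧ r = 0 ∧ 0 = 0
g5 = ¬g4 = ¬0 = 1
g6 = g2 ∨ g5 = 0 ∨ 1 = 1
g7 = t ∧ g6 = 1 ∧ 1 = 1
So g7 = 1 as required.

p=1, q=1, r=0, s=0, t=1, u=0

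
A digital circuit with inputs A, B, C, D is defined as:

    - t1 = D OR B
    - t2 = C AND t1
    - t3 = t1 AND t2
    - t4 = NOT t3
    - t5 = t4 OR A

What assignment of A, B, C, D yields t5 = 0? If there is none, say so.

A=0 B=0 C=1 D=1

t5 = t4 OR A must be 0, so both t4 = 0 and A = 0.
Check with A=0 B=0 C=1 D=1:
t1 = D OR B = 1 OR 0 = 1
t2 = C AND t1 = 1 AND 1 = 1
t3 = t1 AND t2 = 1 AND 1 = 1
t4 = NOT t3 = NOT 1 = 0
t5 = t4 OR A = 0 OR 0 = 0
So t5 = 0 as required.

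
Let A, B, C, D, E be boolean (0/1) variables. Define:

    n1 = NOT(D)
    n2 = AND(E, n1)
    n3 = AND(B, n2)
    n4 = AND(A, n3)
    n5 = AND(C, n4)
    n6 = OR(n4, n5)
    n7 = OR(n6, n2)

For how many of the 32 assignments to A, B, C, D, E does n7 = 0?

n7 = OR(n6, n2) must be 0, so both n6 = 0 and n2 = 0.
n6 = OR(n4, n5) must be 0, so both n4 = 0 and n5 = 0.
Enumerating the 32 input combinations, 24 give n7 = 0 and 8 give n7 = 1.

24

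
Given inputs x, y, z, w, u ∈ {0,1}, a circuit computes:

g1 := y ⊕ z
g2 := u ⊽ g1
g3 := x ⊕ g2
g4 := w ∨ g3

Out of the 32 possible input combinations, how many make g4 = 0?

g4 = w ∨ g3 must be 0, so both w = 0 and g3 = 0.
g3 = x ⊕ g2 must be 0, so x and g2 are equal.
Enumerating the 32 input combinations, 8 give g4 = 0 and 24 give g4 = 1.

8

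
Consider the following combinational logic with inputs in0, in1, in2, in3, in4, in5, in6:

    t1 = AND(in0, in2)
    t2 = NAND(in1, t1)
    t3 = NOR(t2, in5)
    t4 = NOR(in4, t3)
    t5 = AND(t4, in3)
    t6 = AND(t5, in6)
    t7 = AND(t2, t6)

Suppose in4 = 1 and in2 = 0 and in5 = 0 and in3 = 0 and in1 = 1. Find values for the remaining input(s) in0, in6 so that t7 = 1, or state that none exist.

With in4 = 1 and in2 = 0 and in5 = 0 and in3 = 0 and in1 = 1 fixed, none of the 4 settings of in0, in6 give t7 = 1.
For example, with in0=1, in6=1:
t1 = AND(in0, in2) = AND(1, 0) = 0
t2 = NAND(in1, t1) = NAND(1, 0) = 1
t3 = NOR(t2, in5) = NOR(1, 0) = 0
t4 = NOR(in4, t3) = NOR(1, 0) = 0
t5 = AND(t4, in3) = AND(0, 0) = 0
t6 = AND(t5, in6) = AND(0, 1) = 0
t7 = AND(t2, t6) = AND(1, 0) = 0
giving t7 = 0 ≠ 1.

no solution exists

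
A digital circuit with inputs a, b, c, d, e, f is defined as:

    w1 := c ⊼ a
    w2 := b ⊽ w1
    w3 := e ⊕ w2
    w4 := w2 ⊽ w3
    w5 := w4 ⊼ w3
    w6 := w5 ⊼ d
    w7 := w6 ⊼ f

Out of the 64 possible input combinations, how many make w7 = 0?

w7 = w6 ⊼ f must be 0, so both w6 = 1 and f = 1.
Enumerating the 64 input combinations, 16 give w7 = 0 and 48 give w7 = 1.

16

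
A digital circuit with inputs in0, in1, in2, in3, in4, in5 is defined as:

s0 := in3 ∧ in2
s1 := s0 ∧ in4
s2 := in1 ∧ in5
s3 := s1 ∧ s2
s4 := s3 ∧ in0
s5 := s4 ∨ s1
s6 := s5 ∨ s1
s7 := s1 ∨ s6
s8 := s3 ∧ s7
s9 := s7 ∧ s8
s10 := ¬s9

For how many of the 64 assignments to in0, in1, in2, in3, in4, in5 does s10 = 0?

s10 = ¬s9 must be 0, so s9 = 1.
Satisfying assignments:
  in0=0, in1=1, in2=1, in3=1, in4=1, in5=1
  in0=1, in1=1, in2=1, in3=1, in4=1, in5=1

2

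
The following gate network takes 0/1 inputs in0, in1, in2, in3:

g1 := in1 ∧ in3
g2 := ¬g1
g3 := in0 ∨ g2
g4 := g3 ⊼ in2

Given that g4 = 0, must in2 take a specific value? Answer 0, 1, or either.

1

g4 = g3 ⊼ in2 must be 0, so both g3 = 1 and in2 = 1.
Every assignment with g4 = 0 has in2 = 1; there are 7 such assignment(s).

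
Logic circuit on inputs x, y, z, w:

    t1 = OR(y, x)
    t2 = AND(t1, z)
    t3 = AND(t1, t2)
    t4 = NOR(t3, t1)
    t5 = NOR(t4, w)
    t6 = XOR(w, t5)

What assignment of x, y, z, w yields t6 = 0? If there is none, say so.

x=0, y=0, z=1, w=0

Check with x=0, y=0, z=1, w=0:
t1 = OR(y, x) = OR(0, 0) = 0
t2 = AND(t1, z) = AND(0, 1) = 0
t3 = AND(t1, t2) = AND(0, 0) = 0
t4 = NOR(t3, t1) = NOR(0, 0) = 1
t5 = NOR(t4, w) = NOR(1, 0) = 0
t6 = XOR(w, t5) = XOR(0, 0) = 0
So t6 = 0 as required.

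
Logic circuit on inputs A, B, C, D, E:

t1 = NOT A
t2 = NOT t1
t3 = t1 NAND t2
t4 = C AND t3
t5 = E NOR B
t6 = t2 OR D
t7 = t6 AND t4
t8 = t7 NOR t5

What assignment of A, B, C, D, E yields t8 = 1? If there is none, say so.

Check with A=0, B=1, C=1, D=0, E=0:
t1 = NOT A = NOT 0 = 1
t2 = NOT t1 = NOT 1 = 0
t3 = t1 NAND t2 = 1 NAND 0 = 1
t4 = C AND t3 = 1 AND 1 = 1
t5 = E NOR B = 0 NOR 1 = 0
t6 = t2 OR D = 0 OR 0 = 0
t7 = t6 AND t4 = 0 AND 1 = 0
t8 = t7 NOR t5 = 0 NOR 0 = 1
So t8 = 1 as required.

A=0, B=1, C=1, D=0, E=0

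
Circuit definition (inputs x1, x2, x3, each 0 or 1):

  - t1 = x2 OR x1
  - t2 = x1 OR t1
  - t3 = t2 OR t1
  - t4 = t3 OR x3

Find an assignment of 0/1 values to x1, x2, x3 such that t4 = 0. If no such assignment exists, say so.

x1=0, x2=0, x3=0

t4 = t3 OR x3 must be 0, so both t3 = 0 and x3 = 0.
t3 = t2 OR t1 must be 0, so both t2 = 0 and t1 = 0.
t2 = x1 OR t1 must be 0, so both x1 = 0 and t1 = 0.
Check with x1=0, x2=0, x3=0:
t1 = x2 OR x1 = 0 OR 0 = 0
t2 = x1 OR t1 = 0 OR 0 = 0
t3 = t2 OR t1 = 0 OR 0 = 0
t4 = t3 OR x3 = 0 OR 0 = 0
So t4 = 0 as required.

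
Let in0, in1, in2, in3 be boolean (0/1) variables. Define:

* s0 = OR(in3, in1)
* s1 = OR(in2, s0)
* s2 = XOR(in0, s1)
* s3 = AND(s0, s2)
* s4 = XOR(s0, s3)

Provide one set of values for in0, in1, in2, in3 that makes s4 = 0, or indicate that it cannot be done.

in0=0, in1=0, in2=1, in3=1

s4 = XOR(s0, s3) must be 0, so s0 and s3 are equal.
Check with in0=0, in1=0, in2=1, in3=1:
s0 = OR(in3, in1) = OR(1, 0) = 1
s1 = OR(in2, s0) = OR(1, 1) = 1
s2 = XOR(in0, s1) = XOR(0, 1) = 1
s3 = AND(s0, s2) = AND(1, 1) = 1
s4 = XOR(s0, s3) = XOR(1, 1) = 0
So s4 = 0 as required.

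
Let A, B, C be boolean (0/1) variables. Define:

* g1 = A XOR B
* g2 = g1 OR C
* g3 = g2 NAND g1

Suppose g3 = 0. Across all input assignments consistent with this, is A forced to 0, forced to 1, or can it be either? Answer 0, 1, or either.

either

Both values of A occur among assignments with g3 = 0:
  A=0: A=0, B=1, C=0
  A=1: A=1, B=0, C=0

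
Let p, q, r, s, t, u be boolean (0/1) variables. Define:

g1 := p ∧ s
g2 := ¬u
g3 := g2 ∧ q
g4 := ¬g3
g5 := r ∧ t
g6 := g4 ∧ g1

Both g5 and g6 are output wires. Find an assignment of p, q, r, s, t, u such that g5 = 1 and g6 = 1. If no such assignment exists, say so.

p=1, q=1, r=1, s=1, t=1, u=1

Check with p=1, q=1, r=1, s=1, t=1, u=1:
g1 = p ∧ s = 1 ∧ 1 = 1
g2 = ¬u = ¬1 = 0
g3 = g2 ∧ q = 0 ∧ 1 = 0
g4 = ¬g3 = ¬0 = 1
g5 = r ∧ t = 1 ∧ 1 = 1
g6 = g4 ∧ g1 = 1 ∧ 1 = 1
So g5 = 1 and g6 = 1.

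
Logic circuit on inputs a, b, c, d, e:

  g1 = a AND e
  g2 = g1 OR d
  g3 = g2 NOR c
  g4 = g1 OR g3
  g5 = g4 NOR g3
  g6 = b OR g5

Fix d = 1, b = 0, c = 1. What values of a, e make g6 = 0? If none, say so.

a=1, e=1

Check with d = 1, b = 0, c = 1 and a=1, e=1:
g1 = a AND e = 1 AND 1 = 1
g2 = g1 OR d = 1 OR 1 = 1
g3 = g2 NOR c = 1 NOR 1 = 0
g4 = g1 OR g3 = 1 OR 0 = 1
g5 = g4 NOR g3 = 1 NOR 0 = 0
g6 = b OR g5 = 0 OR 0 = 0
So g6 = 0.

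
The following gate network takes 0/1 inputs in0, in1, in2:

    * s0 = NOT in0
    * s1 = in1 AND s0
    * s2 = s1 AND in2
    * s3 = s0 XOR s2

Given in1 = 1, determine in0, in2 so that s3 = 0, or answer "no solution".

Check with in1 = 1 and in0=0, in2=1:
s0 = NOT in0 = NOT 0 = 1
s1 = in1 AND s0 = 1 AND 1 = 1
s2 = s1 AND in2 = 1 AND 1 = 1
s3 = s0 XOR s2 = 1 XOR 1 = 0
So s3 = 0.

in0=0, in2=1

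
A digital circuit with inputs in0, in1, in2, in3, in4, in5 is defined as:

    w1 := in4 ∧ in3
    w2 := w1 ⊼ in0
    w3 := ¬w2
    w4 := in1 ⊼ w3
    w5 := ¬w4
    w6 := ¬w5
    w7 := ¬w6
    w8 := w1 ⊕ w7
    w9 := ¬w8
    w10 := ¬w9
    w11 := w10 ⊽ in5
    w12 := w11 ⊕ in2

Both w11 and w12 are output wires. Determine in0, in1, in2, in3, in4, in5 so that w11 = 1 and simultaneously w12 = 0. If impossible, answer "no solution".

in0=0, in1=0, in2=1, in3=0, in4=0, in5=0

Check with in0=0, in1=0, in2=1, in3=0, in4=0, in5=0:
w1 = in4 ∧ in3 = 0 ∧ 0 = 0
w2 = w1 ⊼ in0 = 0 ⊼ 0 = 1
w3 = ¬w2 = ¬1 = 0
w4 = in1 ⊼ w3 = 0 ⊼ 0 = 1
w5 = ¬w4 = ¬1 = 0
w6 = ¬w5 = ¬0 = 1
w7 = ¬w6 = ¬1 = 0
w8 = w1 ⊕ w7 = 0 ⊕ 0 = 0
w9 = ¬w8 = ¬0 = 1
w10 = ¬w9 = ¬1 = 0
w11 = w10 ⊽ in5 = 0 ⊽ 0 = 1
w12 = w11 ⊕ in2 = 1 ⊕ 1 = 0
So w11 = 1 and w12 = 0.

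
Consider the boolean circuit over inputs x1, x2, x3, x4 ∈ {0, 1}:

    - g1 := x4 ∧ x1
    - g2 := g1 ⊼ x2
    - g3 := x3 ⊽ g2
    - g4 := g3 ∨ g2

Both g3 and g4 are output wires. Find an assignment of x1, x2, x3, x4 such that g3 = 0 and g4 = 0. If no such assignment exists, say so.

x1=1, x2=1, x3=1, x4=1

Check with x1=1, x2=1, x3=1, x4=1:
g1 = x4 ∧ x1 = 1 ∧ 1 = 1
g2 = g1 ⊼ x2 = 1 ⊼ 1 = 0
g3 = x3 ⊽ g2 = 1 ⊽ 0 = 0
g4 = g3 ∨ g2 = 0 ∨ 0 = 0
So g3 = 0 and g4 = 0.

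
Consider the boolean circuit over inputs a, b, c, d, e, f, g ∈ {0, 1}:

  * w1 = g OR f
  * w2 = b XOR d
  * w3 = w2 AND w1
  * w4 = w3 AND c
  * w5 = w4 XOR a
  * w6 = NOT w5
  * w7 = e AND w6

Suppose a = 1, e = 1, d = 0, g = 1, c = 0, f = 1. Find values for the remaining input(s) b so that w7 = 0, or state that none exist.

Check with a = 1, e = 1, d = 0, g = 1, c = 0, f = 1 and b=1:
w1 = g OR f = 1 OR 1 = 1
w2 = b XOR d = 1 XOR 0 = 1
w3 = w2 AND w1 = 1 AND 1 = 1
w4 = w3 AND c = 1 AND 0 = 0
w5 = w4 XOR a = 0 XOR 1 = 1
w6 = NOT w5 = NOT 1 = 0
w7 = e AND w6 = 1 AND 0 = 0
So w7 = 0.

b=1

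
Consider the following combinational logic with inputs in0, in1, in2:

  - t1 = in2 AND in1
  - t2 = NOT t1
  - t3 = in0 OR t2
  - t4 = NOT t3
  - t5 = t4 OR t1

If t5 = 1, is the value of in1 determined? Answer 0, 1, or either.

t5 = t4 OR t1 must be 1, so at least one of t4, t1 is 1.
Every assignment with t5 = 1 has in1 = 1; there are 2 such assignment(s).
  in0=0, in1=1, in2=1
  in0=1, in1=1, in2=1

1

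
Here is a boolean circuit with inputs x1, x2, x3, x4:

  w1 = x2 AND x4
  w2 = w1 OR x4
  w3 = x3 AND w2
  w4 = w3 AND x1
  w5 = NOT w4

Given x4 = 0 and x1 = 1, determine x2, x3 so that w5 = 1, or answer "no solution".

Check with x4 = 0 and x1 = 1 and x2=0, x3=0:
w1 = x2 AND x4 = 0 AND 0 = 0
w2 = w1 OR x4 = 0 OR 0 = 0
w3 = x3 AND w2 = 0 AND 0 = 0
w4 = w3 AND x1 = 0 AND 1 = 0
w5 = NOT w4 = NOT 0 = 1
So w5 = 1.

x2=0 x3=0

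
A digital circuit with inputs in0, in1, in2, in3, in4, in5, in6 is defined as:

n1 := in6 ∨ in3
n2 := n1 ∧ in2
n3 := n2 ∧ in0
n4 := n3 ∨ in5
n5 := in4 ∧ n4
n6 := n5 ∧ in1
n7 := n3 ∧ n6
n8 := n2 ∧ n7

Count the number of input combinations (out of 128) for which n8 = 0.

122

n8 = n2 ∧ n7 must be 0, so at least one of n2, n7 is 0.
Enumerating the 128 input combinations, 122 give n8 = 0 and 6 give n8 = 1.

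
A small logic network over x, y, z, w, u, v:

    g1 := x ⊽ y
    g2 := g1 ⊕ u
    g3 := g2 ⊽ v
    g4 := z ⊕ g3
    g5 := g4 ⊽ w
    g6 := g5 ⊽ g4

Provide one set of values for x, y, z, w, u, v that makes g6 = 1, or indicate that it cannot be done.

x=0 y=1 z=0 w=1 u=1 v=1

g6 = g5 ⊽ g4 must be 1, so both g5 = 0 and g4 = 0.
g5 = g4 ⊽ w must be 0, so at least one of g4, w is 1.
g4 = z ⊕ g3 must be 0, so z and g3 are equal.
Check with x=0 y=1 z=0 w=1 u=1 v=1:
g1 = x ⊽ y = 0 ⊽ 1 = 0
g2 = g1 ⊕ u = 0 ⊕ 1 = 1
g3 = g2 ⊽ v = 1 ⊽ 1 = 0
g4 = z ⊕ g3 = 0 ⊕ 0 = 0
g5 = g4 ⊽ w = 0 ⊽ 1 = 0
g6 = g5 ⊽ g4 = 0 ⊽ 0 = 1
So g6 = 1 as required.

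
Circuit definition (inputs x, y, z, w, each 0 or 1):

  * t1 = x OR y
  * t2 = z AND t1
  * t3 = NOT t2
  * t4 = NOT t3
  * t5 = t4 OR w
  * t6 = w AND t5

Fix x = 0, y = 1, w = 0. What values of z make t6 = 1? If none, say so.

With x = 0, y = 1, w = 0 fixed, none of the 2 settings of z give t6 = 1.
For example, with z=0:
t1 = x OR y = 0 OR 1 = 1
t2 = z AND t1 = 0 AND 1 = 0
t3 = NOT t2 = NOT 0 = 1
t4 = NOT t3 = NOT 1 = 0
t5 = t4 OR w = 0 OR 0 = 0
t6 = w AND t5 = 0 AND 0 = 0
giving t6 = 0 ≠ 1.

no solution exists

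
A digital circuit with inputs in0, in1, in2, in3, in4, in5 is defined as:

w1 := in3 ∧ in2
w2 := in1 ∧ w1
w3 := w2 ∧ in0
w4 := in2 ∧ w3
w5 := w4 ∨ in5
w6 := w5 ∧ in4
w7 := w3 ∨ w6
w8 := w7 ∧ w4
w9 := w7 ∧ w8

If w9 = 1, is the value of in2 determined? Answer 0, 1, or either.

1

w9 = w7 ∧ w8 must be 1, so both w7 = 1 and w8 = 1.
w7 = w3 ∨ w6 must be 1, so at least one of w3, w6 is 1.
Every assignment with w9 = 1 has in2 = 1; there are 4 such assignment(s).
  in0=1, in1=1, in2=1, in3=1, in4=0, in5=0
  in0=1, in1=1, in2=1, in3=1, in4=0, in5=1
  in0=1, in1=1, in2=1, in3=1, in4=1, in5=0
  in0=1, in1=1, in2=1, in3=1, in4=1, in5=1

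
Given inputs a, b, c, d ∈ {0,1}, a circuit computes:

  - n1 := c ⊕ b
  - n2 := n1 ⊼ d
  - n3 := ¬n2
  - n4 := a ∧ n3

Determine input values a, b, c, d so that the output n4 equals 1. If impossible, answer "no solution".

a=1, b=1, c=0, d=1

n4 = a ∧ n3 must be 1, so both a = 1 and n3 = 1.
Check with a=1, b=1, c=0, d=1:
n1 = c ⊕ b = 0 ⊕ 1 = 1
n2 = n1 ⊼ d = 1 ⊼ 1 = 0
n3 = ¬n2 = ¬0 = 1
n4 = a ∧ n3 = 1 ∧ 1 = 1
So n4 = 1 as required.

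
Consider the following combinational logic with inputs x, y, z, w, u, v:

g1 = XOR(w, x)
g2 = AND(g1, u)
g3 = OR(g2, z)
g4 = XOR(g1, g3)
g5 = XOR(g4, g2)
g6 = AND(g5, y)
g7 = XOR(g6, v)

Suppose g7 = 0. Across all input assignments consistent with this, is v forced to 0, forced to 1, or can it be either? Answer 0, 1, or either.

either

Both values of v occur among assignments with g7 = 0:
  v=0: x=0, y=0, z=0, w=0, u=0, v=0
  v=1: x=0, y=1, z=0, w=1, u=0, v=1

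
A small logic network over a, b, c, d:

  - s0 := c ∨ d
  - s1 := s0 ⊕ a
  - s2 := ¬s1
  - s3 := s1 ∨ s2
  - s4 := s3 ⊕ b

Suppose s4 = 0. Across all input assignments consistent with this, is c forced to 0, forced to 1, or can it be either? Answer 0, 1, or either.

either

Both values of c occur among assignments with s4 = 0:
  c=0: a=0, b=1, c=0, d=0
  c=1: a=0, b=1, c=1, d=0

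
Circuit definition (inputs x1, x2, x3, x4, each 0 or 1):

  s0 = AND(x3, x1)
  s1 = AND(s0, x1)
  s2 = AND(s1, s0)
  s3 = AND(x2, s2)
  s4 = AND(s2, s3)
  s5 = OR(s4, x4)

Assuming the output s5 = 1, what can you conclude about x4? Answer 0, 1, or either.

Both values of x4 occur among assignments with s5 = 1:
  x4=0: x1=1, x2=1, x3=1, x4=0
  x4=1: x1=0, x2=0, x3=0, x4=1

either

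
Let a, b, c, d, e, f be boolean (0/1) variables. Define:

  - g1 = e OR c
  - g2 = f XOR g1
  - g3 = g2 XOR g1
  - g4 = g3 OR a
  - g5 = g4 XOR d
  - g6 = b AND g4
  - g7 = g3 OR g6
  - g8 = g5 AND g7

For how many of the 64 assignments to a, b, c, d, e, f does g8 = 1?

g8 = g5 AND g7 must be 1, so both g5 = 1 and g7 = 1.
g5 = g4 XOR d must be 1, so g4 and d differ.
g7 = g3 OR g6 must be 1, so at least one of g3, g6 is 1.
Enumerating the 64 input combinations, 20 give g8 = 1 and 44 give g8 = 0.

20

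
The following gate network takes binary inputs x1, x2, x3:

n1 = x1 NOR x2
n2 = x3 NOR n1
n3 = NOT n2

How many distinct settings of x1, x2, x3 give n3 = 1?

5

n3 = NOT n2 must be 1, so n2 = 0.
n2 = x3 NOR n1 must be 0, so at least one of x3, n1 is 1.
Satisfying assignments:
  x1=0, x2=0, x3=0
  x1=0, x2=0, x3=1
  x1=0, x2=1, x3=1
  x1=1, x2=0, x3=1
  x1=1, x2=1, x3=1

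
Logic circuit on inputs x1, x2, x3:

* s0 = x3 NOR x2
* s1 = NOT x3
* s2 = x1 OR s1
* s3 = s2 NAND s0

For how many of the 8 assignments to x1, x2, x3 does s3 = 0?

s3 = s2 NAND s0 must be 0, so both s2 = 1 and s0 = 1.
s2 = x1 OR s1 must be 1, so at least one of x1, s1 is 1.
s0 = x3 NOR x2 must be 1, so both x3 = 0 and x2 = 0.
Satisfying assignments:
  x1=0, x2=0, x3=0
  x1=1, x2=0, x3=0

2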